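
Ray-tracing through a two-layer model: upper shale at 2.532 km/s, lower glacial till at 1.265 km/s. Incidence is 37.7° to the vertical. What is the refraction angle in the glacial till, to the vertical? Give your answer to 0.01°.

17.79°

sin θ₁/V₁ = sin θ₂/V₂ ⇒ sin θ₂ = 1.265·sin 37.7°/2.532 = 1.265·0.6115/2.532 = 0.3055.
θ₂ = sin⁻¹(0.3055) = 17.79° (from vertical).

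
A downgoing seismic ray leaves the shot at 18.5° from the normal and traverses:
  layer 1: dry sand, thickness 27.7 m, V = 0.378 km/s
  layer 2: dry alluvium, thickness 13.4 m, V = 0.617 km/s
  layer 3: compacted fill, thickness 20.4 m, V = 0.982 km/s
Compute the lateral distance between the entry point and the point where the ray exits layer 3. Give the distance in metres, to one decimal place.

p = sin θ₁/V₁ = sin 18.5°/0.378 = 8.3943e-01 s/km is conserved through the stack.
Layer 1: θ = 18.50°; offset = 27.7·tan 18.50° = 9.268 m.
Layer 2: sin θ = p·0.617 = 0.5179 → θ = 31.19°; offset = 13.4·tan 31.19° = 8.113 m.
Layer 3: sin θ = p·0.982 = 0.8243 → θ = 55.52°; offset = 20.4·tan 55.52° = 29.704 m.
Σ offsets = 47.086 m.

47.1 m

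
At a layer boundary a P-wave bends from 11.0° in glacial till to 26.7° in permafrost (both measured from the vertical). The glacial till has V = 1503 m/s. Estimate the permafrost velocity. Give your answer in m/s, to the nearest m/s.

Snell's law: sin 11.0°/V₁ = sin 26.7°/V₂.
V₂ = V₁·sin 26.7°/sin 11.0° = 1503 × 2.3548 = 3539.28 m/s.

3539 m/s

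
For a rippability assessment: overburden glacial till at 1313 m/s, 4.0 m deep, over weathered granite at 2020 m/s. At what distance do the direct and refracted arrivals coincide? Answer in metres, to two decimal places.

x_cross = 2h·√((V₂+V₁)/(V₂−V₁)).
(V₂+V₁)/(V₂−V₁) = (2020+1313)/(2020−1313) = 4.7143; √ = 2.1712.
x_cross = 2·4.0·2.1712 = 17.37 m.

17.37 m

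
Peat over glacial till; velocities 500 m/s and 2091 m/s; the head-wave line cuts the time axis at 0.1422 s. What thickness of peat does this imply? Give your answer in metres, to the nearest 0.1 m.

36.6 m

θ_c = arcsin(500/2091) = 13.83°; cos θ_c = 0.9710.
tᵢ = 2h cos θ_c/V₁ ⇒ h = tᵢ·V₁/(2 cos θ_c) = 0.1422·500/(2·0.9710) = 36.61 m.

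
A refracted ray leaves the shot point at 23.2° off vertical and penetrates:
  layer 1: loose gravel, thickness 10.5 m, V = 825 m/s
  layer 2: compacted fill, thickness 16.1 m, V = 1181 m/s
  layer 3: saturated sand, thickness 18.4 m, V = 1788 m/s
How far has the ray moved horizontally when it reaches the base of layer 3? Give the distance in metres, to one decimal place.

45.7 m

Ray parameter p = sin 23.2° / 825 m/s = 4.7751e-04 s/m.
Layer 1: θ = 23.20°; offset = 10.5·tan 23.20° = 4.500 m.
Layer 2: sin θ = p·1181 = 0.5639 → θ = 34.33°; offset = 16.1·tan 34.33° = 10.994 m.
Layer 3: sin θ = p·1788 = 0.8538 → θ = 58.63°; offset = 18.4·tan 58.63° = 30.174 m.
Total horizontal offset = 45.668 m.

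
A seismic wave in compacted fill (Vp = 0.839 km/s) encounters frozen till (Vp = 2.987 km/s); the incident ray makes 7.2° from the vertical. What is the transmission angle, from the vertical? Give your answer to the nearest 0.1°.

Snell's law: sin θ₂ = (V₂/V₁)·sin θ₁ = (2.987/0.839)·sin 7.2° = 0.4462.
θ₂ = arcsin 0.4462 = 26.50° from the normal.

26.5°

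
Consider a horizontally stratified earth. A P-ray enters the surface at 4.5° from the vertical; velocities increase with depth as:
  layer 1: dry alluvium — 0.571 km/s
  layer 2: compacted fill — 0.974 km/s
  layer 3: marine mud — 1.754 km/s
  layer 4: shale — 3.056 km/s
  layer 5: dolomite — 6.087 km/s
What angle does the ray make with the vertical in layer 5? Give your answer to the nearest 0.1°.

Ray parameter p = sin 4.5° / 0.571 = 1.3741e-01 s/km.
sin θ_5 = p·V_5 = 1.3741e-01 × 6.087 = 0.8364.
θ_5 = arcsin 0.8364 = 56.76°.

56.8°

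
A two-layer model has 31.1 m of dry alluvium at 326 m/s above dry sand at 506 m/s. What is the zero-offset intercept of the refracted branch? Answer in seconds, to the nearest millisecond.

tᵢ = 2h·√(V₂²−V₁²)/(V₁V₂).
√(V₂²−V₁²) = √(506²−326²) = 387.0 m/s.
tᵢ = 2·31.1·387.0/(326·506) = 0.14592 s.

0.146 s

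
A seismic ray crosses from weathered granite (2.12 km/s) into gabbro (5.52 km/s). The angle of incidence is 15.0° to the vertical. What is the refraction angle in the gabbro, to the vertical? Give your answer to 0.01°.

42.37°

Snell's law: sin θ₂ = (V₂/V₁)·sin θ₁ = (5.52/2.12)·sin 15.0° = 0.6739.
θ₂ = arcsin 0.6739 = 42.37° from the normal.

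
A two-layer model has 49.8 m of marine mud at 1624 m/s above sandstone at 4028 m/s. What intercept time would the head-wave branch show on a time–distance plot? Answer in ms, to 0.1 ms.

56.1 ms

tᵢ = 2h·√(V₂²−V₁²)/(V₁V₂).
√(V₂²−V₁²) = √(4028²−1624²) = 3686.1 m/s.
tᵢ = 2·49.8·3686.1/(1624·4028) = 0.05612 s.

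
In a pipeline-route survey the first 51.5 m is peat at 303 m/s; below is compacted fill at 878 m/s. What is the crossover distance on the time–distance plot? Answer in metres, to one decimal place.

x_cross = 2h·√((V₂+V₁)/(V₂−V₁)).
(V₂+V₁)/(V₂−V₁) = (878+303)/(878−303) = 2.0539; √ = 1.4331.
x_cross = 2·51.5·1.4331 = 147.61 m.

147.6 m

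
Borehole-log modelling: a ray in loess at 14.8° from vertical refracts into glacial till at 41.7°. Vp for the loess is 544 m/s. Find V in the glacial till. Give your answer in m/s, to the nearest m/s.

1417 m/s

sin 14.8° = 0.2554; sin 41.7° = 0.6652.
V₂ = V₁·(sin θ₂/sin θ₁) = 544·(0.6652/0.2554) = 1416.68 m/s.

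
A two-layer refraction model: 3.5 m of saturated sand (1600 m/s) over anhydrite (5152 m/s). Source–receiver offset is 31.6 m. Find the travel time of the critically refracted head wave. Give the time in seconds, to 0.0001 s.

0.0103 s

t = x/V₂ + 2h·√(V₂²−V₁²)/(V₁V₂).
√(V₂²−V₁²) = √(5152²−1600²) = 4897.3 m/s; delay term = 2·3.5·4897.3/(1600·5152) = 0.00416 s.
t = 31.6/5152 + 0.00416 = 0.01029 s.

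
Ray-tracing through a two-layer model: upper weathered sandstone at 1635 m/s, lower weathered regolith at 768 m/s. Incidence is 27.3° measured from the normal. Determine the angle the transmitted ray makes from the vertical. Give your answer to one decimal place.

12.4°

sin θ₁/V₁ = sin θ₂/V₂ ⇒ sin θ₂ = 768·sin 27.3°/1635 = 768·0.4586/1635 = 0.2154.
θ₂ = sin⁻¹(0.2154) = 12.44° (from vertical).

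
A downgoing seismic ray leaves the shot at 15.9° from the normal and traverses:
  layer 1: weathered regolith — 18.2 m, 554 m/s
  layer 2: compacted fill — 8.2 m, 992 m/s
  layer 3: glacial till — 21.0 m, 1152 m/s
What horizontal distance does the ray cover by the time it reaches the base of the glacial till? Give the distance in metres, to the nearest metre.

24 m

Apply Snell's law at each interface; in layer i the horizontal offset is hᵢ·tan θᵢ.
Layer 1: θ = 15.90°; offset = 18.2·tan 15.90° = 5.184 m.
Layer 2: sin θ = 992·sin 15.9°/554 = 0.4906, θ = 29.38°; offset = 8.2·tan 29.38° = 4.616 m.
Layer 3: sin θ = 1152·sin 15.9°/554 = 0.5697, θ = 34.73°; offset = 21.0·tan 34.73° = 14.556 m.
Total horizontal offset = 24.357 m.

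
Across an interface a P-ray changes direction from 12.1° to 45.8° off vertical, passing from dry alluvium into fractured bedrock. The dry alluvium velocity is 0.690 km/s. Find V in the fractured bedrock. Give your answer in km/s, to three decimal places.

2.360 km/s

Snell's law: sin 12.1°/V₁ = sin 45.8°/V₂.
V₂ = V₁·sin 45.8°/sin 12.1° = 0.690 × 3.4201 = 2.360 km/s.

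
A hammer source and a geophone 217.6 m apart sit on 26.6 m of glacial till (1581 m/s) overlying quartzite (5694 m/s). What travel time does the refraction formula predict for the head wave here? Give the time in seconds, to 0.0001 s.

t = x/V₂ + 2h·√(V₂²−V₁²)/(V₁V₂).
√(V₂²−V₁²) = √(5694²−1581²) = 5470.1 m/s; delay term = 2·26.6·5470.1/(1581·5694) = 0.03233 s.
t = 217.6/5694 + 0.03233 = 0.07054 s.

0.0705 s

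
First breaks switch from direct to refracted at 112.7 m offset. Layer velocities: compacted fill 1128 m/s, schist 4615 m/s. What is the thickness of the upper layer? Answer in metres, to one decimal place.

43.9 m

x_cross = 2h·√((V₂+V₁)/(V₂−V₁)) → h = x_cross / (2·√((V₂+V₁)/(V₂−V₁))).
√((V₂+V₁)/(V₂−V₁)) = √((4615+1128)/(4615−1128)) = 1.2833.
h = 112.7 / (2·1.2833) = 43.91 m.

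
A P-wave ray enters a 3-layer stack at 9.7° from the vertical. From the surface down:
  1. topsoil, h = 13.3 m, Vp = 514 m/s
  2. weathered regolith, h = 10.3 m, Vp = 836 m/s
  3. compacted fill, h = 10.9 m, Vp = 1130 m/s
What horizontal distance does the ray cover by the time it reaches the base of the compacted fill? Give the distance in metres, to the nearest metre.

Ray parameter p = sin 9.7° / 514 m/s = 3.2780e-04 s/m.
Layer 1: θ = 9.70°; offset = 13.3·tan 9.70° = 2.273 m.
Layer 2: sin θ = p·836 = 0.2740 → θ = 15.90°; offset = 10.3·tan 15.90° = 2.935 m.
Layer 3: sin θ = p·1130 = 0.3704 → θ = 21.74°; offset = 10.9·tan 21.74° = 4.347 m.
Total horizontal offset = 9.555 m.

10 m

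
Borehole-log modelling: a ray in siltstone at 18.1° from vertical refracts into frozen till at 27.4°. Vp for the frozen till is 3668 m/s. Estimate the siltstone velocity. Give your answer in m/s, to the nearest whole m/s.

2476 m/s

sin 18.1° = 0.3107; sin 27.4° = 0.4602.
V₁ = V₂·(sin θ₁/sin θ₂) = 3668·(0.3107/0.4602) = 2476.23 m/s.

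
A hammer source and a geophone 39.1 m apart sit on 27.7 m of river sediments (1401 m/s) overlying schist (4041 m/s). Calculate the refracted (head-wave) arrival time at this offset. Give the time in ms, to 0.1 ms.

θ_c = arcsin(V₁/V₂) = arcsin(1401/4041) = 20.29°, cos θ_c = 0.9380.
Intercept time tᵢ = 2h cos θ_c / V₁ = 2·27.7·0.9380/1401 = 0.03709 s.
t = x/V₂ + tᵢ = 39.1/4041 + 0.03709 = 0.04677 s.

46.8 ms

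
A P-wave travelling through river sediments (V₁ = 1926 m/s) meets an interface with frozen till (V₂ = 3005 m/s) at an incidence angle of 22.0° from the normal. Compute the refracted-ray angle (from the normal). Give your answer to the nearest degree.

sin θ₁/V₁ = sin θ₂/V₂ ⇒ sin θ₂ = 3005·sin 22.0°/1926 = 3005·0.3746/1926 = 0.5845.
θ₂ = arcsin 0.5845 = 35.77° from the normal.

36°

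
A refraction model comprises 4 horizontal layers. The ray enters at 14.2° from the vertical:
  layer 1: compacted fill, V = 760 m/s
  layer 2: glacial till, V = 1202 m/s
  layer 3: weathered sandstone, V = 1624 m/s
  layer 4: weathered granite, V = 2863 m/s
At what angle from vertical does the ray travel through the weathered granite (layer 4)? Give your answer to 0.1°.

Snell's law across each interface conserves sin θ / V, so sin θ_4 = V_4·sin θ₁/V₁.
sin θ_4 = 2863 × sin 14.2° / 760 = 0.9241.
θ_4 = 67.53° from the vertical.

67.5°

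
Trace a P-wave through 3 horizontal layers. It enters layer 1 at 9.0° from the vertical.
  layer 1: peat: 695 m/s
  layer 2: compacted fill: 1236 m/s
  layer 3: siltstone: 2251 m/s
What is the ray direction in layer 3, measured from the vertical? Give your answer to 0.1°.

30.4°

Snell's law across each interface conserves sin θ / V, so sin θ_3 = V_3·sin θ₁/V₁.
sin θ_3 = 2251 × sin 9.0° / 695 = 0.5067.
θ_3 = arcsin 0.5067 = 30.44°.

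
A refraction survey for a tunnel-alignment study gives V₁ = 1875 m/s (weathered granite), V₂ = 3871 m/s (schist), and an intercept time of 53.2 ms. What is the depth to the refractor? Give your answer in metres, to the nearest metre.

57 m

θ_c = arcsin(1875/3871) = 28.97°; cos θ_c = 0.8749.
tᵢ = 2h cos θ_c/V₁ ⇒ h = tᵢ·V₁/(2 cos θ_c) = 0.0532·1875/(2·0.8749) = 57.01 m.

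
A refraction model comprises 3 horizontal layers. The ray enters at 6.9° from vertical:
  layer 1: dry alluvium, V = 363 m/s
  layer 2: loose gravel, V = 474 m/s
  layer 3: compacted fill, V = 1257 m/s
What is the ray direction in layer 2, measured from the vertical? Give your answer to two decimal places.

9.03°

Ray parameter p = sin 6.9° / 363 = 3.3096e-04 s/m.
sin θ_2 = p·V_2 = 3.3096e-04 × 474 = 0.1569.
θ_2 = 9.03° from the vertical.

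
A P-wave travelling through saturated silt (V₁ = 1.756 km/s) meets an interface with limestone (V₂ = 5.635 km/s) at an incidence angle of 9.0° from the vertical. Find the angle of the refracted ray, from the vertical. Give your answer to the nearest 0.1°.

30.1°

Snell's law: sin θ₂ = (V₂/V₁)·sin θ₁ = (5.635/1.756)·sin 9.0° = 0.5020.
θ₂ = sin⁻¹(0.5020) = 30.13° (from vertical).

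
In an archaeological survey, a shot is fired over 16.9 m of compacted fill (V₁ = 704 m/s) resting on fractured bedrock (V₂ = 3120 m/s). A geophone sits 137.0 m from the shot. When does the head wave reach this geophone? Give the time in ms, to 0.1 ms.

t = x/V₂ + 2h·√(V₂²−V₁²)/(V₁V₂).
√(V₂²−V₁²) = √(3120²−704²) = 3039.5 m/s; delay term = 2·16.9·3039.5/(704·3120) = 0.04677 s.
t = 137.0/3120 + 0.04677 = 0.09068 s.

90.7 ms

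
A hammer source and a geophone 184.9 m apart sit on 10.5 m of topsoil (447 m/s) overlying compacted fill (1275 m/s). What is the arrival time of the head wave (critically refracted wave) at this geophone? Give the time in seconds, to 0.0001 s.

θ_c = arcsin(V₁/V₂) = arcsin(447/1275) = 20.52°, cos θ_c = 0.9365.
Intercept time tᵢ = 2h cos θ_c / V₁ = 2·10.5·0.9365/447 = 0.04400 s.
t = x/V₂ + tᵢ = 184.9/1275 + 0.04400 = 0.18902 s.

0.1890 s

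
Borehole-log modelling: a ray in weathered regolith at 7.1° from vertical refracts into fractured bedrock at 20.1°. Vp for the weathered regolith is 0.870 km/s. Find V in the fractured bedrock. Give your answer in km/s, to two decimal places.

2.42 km/s

sin 7.1° = 0.1236; sin 20.1° = 0.3437.
V₂ = V₁·(sin θ₂/sin θ₁) = 0.870·(0.3437/0.1236) = 2.42 km/s.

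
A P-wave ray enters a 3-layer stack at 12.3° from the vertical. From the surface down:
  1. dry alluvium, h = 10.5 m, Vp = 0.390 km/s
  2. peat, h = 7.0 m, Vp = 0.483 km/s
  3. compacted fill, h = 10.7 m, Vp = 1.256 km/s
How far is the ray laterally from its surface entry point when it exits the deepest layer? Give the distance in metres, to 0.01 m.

14.29 m

p = sin θ₁/V₁ = sin 12.3°/0.390 = 5.4623e-01 s/km is conserved through the stack.
Layer 1: θ = 12.30°; offset = 10.5·tan 12.30° = 2.2894 m.
Layer 2: sin θ = p·0.483 = 0.2638 → θ = 15.30°; offset = 7.0·tan 15.30° = 1.9146 m.
Layer 3: sin θ = p·1.256 = 0.6861 → θ = 43.32°; offset = 10.7·tan 43.32° = 10.0901 m.
Total horizontal offset = 14.2941 m.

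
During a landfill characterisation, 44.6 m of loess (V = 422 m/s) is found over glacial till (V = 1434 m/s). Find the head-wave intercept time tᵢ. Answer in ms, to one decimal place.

202.0 ms

θ_c = arcsin(V₁/V₂) = arcsin(422/1434) = 17.11°; cos θ_c = 0.9557.
tᵢ = 2h·cos θ_c / V₁ = 2·44.6·0.9557 / 422 = 0.20201 s.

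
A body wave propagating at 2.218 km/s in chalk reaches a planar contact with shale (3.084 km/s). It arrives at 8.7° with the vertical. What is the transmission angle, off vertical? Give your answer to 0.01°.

12.14°

sin θ₁/V₁ = sin θ₂/V₂ ⇒ sin θ₂ = 3.084·sin 8.7°/2.218 = 3.084·0.1513/2.218 = 0.2103.
θ₂ = arcsin 0.2103 = 12.14° from the normal.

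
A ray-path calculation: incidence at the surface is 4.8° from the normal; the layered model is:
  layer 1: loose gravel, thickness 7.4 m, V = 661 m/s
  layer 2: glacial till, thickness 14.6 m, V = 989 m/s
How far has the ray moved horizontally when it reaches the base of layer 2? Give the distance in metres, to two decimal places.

2.46 m

Apply Snell's law at each interface; in layer i the horizontal offset is hᵢ·tan θᵢ.
Layer 1: θ = 4.80°; offset = 7.4·tan 4.80° = 0.6214 m.
Layer 2: sin θ = 989·sin 4.8°/661 = 0.1252, θ = 7.19°; offset = 14.6·tan 7.19° = 1.8424 m.
Total horizontal offset = 2.4638 m.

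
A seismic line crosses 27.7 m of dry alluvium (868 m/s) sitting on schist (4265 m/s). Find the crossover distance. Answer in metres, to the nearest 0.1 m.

x_cross = 2h·√((V₂+V₁)/(V₂−V₁)).
(V₂+V₁)/(V₂−V₁) = (4265+868)/(4265−868) = 1.5110; √ = 1.2292.
x_cross = 2·27.7·1.2292 = 68.10 m.

68.1 m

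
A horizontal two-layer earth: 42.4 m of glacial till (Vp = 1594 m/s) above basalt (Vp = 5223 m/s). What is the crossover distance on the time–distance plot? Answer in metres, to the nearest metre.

116 m

x_cross = 2h·√((V₂+V₁)/(V₂−V₁)).
(V₂+V₁)/(V₂−V₁) = (5223+1594)/(5223−1594) = 1.8785; √ = 1.3706.
x_cross = 2·42.4·1.3706 = 116.22 m.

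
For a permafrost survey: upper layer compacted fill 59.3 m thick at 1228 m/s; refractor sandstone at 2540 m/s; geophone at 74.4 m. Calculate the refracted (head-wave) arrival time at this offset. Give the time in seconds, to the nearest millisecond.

0.114 s

t = x/V₂ + 2h·√(V₂²−V₁²)/(V₁V₂).
√(V₂²−V₁²) = √(2540²−1228²) = 2223.4 m/s; delay term = 2·59.3·2223.4/(1228·2540) = 0.08454 s.
t = 74.4/2540 + 0.08454 = 0.11383 s.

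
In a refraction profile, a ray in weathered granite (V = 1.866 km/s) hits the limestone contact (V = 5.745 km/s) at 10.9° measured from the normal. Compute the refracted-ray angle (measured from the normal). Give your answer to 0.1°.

Snell's law: sin θ₂ = (V₂/V₁)·sin θ₁ = (5.745/1.866)·sin 10.9° = 0.5822.
θ₂ = sin⁻¹(0.5822) = 35.60° (from vertical).

35.6°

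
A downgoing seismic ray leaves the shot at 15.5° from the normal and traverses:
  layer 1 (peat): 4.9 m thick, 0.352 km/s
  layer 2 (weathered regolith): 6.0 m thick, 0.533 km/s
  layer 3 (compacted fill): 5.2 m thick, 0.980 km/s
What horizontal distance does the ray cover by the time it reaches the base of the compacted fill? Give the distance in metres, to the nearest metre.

Apply Snell's law at each interface; in layer i the horizontal offset is hᵢ·tan θᵢ.
Layer 1: θ = 15.50°; offset = 4.9·tan 15.50° = 1.359 m.
Layer 2: sin θ = 0.533·sin 15.5°/0.352 = 0.4047, θ = 23.87°; offset = 6.0·tan 23.87° = 2.655 m.
Layer 3: sin θ = 0.980·sin 15.5°/0.352 = 0.7440, θ = 48.07°; offset = 5.2·tan 48.07° = 5.790 m.
Σ offsets = 9.804 m.

10 m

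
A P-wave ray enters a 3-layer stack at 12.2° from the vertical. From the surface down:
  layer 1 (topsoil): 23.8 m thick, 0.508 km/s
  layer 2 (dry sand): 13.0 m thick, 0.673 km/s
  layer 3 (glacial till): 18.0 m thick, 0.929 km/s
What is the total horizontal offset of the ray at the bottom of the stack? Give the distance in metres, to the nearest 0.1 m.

Ray parameter p = sin 12.2° / 0.508 km/s = 4.1599e-01 s/km.
Layer 1: θ = 12.20°; offset = 23.8·tan 12.20° = 5.146 m.
Layer 2: sin θ = p·0.673 = 0.2800 → θ = 16.26°; offset = 13.0·tan 16.26° = 3.791 m.
Layer 3: sin θ = p·0.929 = 0.3865 → θ = 22.73°; offset = 18.0·tan 22.73° = 7.542 m.
Σ offsets = 16.479 m.

16.5 m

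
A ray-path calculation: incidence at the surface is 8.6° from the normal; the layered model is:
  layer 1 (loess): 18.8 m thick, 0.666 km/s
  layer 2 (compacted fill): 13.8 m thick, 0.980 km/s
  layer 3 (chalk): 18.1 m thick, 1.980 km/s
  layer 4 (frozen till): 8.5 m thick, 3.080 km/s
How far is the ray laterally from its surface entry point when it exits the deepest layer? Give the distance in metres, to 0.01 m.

p = sin θ₁/V₁ = sin 8.6°/0.666 = 2.2453e-01 s/km is conserved through the stack.
Layer 1: θ = 8.60°; offset = 18.8·tan 8.60° = 2.8432 m.
Layer 2: sin θ = p·0.980 = 0.2200 → θ = 12.71°; offset = 13.8·tan 12.71° = 3.1128 m.
Layer 3: sin θ = p·1.980 = 0.4446 → θ = 26.40°; offset = 18.1·tan 26.40° = 8.9831 m.
Layer 4: sin θ = p·3.080 = 0.6915 → θ = 43.75°; offset = 8.5·tan 43.75° = 8.1377 m.
Total horizontal offset = 23.0769 m.

23.08 m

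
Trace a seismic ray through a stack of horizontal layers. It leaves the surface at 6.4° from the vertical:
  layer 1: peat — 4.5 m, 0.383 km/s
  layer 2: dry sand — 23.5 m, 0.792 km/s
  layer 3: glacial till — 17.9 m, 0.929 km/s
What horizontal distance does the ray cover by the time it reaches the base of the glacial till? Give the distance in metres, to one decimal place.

11.1 m

Apply Snell's law at each interface; in layer i the horizontal offset is hᵢ·tan θᵢ.
Layer 1: θ = 6.40°; offset = 4.5·tan 6.40° = 0.505 m.
Layer 2: sin θ = 0.792·sin 6.4°/0.383 = 0.2305, θ = 13.33°; offset = 23.5·tan 13.33° = 5.567 m.
Layer 3: sin θ = 0.929·sin 6.4°/0.383 = 0.2704, θ = 15.69°; offset = 17.9·tan 15.69° = 5.027 m.
Summing the layer offsets gives 11.099 m.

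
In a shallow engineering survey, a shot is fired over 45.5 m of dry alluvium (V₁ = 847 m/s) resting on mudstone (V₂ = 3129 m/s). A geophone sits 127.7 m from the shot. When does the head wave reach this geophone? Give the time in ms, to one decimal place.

θ_c = arcsin(V₁/V₂) = arcsin(847/3129) = 15.71°, cos θ_c = 0.9627.
Intercept time tᵢ = 2h cos θ_c / V₁ = 2·45.5·0.9627/847 = 0.10343 s.
t = x/V₂ + tᵢ = 127.7/3129 + 0.10343 = 0.14424 s.

144.2 ms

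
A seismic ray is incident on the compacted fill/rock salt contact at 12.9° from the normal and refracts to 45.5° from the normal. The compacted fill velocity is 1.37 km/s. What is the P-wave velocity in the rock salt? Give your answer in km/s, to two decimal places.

Snell's law: sin 12.9°/V₁ = sin 45.5°/V₂.
V₂ = V₁·sin 45.5°/sin 12.9° = 1.37 × 3.1948 = 4.38 km/s.

4.38 km/s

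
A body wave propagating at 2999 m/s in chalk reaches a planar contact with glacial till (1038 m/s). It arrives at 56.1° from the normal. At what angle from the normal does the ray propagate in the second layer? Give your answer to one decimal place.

16.7°

Snell's law: sin θ₂ = (V₂/V₁)·sin θ₁ = (1038/2999)·sin 56.1° = 0.2873.
θ₂ = arcsin 0.2873 = 16.70° from the normal.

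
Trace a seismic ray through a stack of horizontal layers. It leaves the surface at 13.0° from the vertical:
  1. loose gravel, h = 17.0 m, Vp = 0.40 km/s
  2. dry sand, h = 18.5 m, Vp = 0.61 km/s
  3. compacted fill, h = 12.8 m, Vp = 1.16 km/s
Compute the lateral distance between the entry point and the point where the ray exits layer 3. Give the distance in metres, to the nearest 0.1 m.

p = sin θ₁/V₁ = sin 13.0°/0.40 = 5.6238e-01 s/km is conserved through the stack.
Layer 1: θ = 13.00°; offset = 17.0·tan 13.00° = 3.925 m.
Layer 2: sin θ = p·0.61 = 0.3431 → θ = 20.06°; offset = 18.5·tan 20.06° = 6.756 m.
Layer 3: sin θ = p·1.16 = 0.6524 → θ = 40.72°; offset = 12.8·tan 40.72° = 11.017 m.
Total horizontal offset = 21.699 m.

21.7 m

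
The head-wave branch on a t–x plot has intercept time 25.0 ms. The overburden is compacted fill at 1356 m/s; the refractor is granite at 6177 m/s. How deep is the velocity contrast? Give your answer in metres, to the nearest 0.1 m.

17.4 m

h = tᵢ·V₁·V₂ / (2·√(V₂²−V₁²)).
√(V₂²−V₁²) = √(6177² − 1356²) = 6026.3 m/s.
h = 0.025 s × 1356 × 6177 / (2 × 6026.3) = 17.37 m.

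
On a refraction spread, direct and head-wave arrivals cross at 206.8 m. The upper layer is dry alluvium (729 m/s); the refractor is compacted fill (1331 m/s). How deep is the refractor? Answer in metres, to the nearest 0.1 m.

55.9 m

h = (x_cross/2)·√((V₂−V₁)/(V₂+V₁)).
(V₂−V₁)/(V₂+V₁) = (1331−729)/(1331+729) = 0.2922; √ = 0.5406.
h = (206.8/2)·0.5406 = 55.90 m.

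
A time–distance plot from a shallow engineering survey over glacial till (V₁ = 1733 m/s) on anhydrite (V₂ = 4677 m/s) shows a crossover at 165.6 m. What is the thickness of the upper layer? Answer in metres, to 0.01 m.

56.11 m

x_cross = 2h·√((V₂+V₁)/(V₂−V₁)) → h = x_cross / (2·√((V₂+V₁)/(V₂−V₁))).
√((V₂+V₁)/(V₂−V₁)) = √((4677+1733)/(4677−1733)) = 1.4756.
h = 165.6 / (2·1.4756) = 56.11 m.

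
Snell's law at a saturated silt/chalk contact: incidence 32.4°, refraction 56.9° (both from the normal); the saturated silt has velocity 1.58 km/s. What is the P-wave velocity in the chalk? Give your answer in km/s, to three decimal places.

2.470 km/s

sin 32.4° = 0.5358; sin 56.9° = 0.8377.
V₂ = V₁·(sin θ₂/sin θ₁) = 1.58·(0.8377/0.5358) = 2.470 km/s.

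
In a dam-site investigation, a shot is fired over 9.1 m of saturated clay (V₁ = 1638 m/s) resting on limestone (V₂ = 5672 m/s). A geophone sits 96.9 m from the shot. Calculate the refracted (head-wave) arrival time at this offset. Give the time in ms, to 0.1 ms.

θ_c = arcsin(V₁/V₂) = arcsin(1638/5672) = 16.79°, cos θ_c = 0.9574.
Intercept time tᵢ = 2h cos θ_c / V₁ = 2·9.1·0.9574/1638 = 0.01064 s.
t = x/V₂ + tᵢ = 96.9/5672 + 0.01064 = 0.02772 s.

27.7 ms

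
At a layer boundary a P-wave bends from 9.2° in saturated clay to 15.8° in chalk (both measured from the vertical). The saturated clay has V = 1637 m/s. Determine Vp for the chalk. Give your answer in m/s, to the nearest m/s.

2788 m/s

Snell's law: sin 9.2°/V₁ = sin 15.8°/V₂.
V₂ = V₁·sin 15.8°/sin 9.2° = 1637 × 1.7030 = 2787.84 m/s.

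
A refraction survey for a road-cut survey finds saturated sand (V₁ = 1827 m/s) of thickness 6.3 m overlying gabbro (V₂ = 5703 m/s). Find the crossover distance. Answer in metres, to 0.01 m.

x_cross = 2h·√((V₂+V₁)/(V₂−V₁)).
(V₂+V₁)/(V₂−V₁) = (5703+1827)/(5703−1827) = 1.9427; √ = 1.3938.
x_cross = 2·6.3·1.3938 = 17.56 m.

17.56 m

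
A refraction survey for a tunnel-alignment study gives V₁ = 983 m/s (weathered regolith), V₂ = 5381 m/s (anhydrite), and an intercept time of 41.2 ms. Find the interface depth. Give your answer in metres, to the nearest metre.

21 m

h = tᵢ·V₁·V₂ / (2·√(V₂²−V₁²)).
√(V₂²−V₁²) = √(5381² − 983²) = 5290.5 m/s.
h = 0.0412 s × 983 × 5381 / (2 × 5290.5) = 20.60 m.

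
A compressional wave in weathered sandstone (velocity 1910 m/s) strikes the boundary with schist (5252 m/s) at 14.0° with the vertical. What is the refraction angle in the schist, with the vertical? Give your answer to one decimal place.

Snell's law: sin θ₂ = (V₂/V₁)·sin θ₁ = (5252/1910)·sin 14.0° = 0.6652.
θ₂ = sin⁻¹(0.6652) = 41.70° (from vertical).

41.7°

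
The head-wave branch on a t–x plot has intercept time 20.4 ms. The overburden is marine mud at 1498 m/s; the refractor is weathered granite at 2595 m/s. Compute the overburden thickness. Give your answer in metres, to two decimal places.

θ_c = arcsin(1498/2595) = 35.26°; cos θ_c = 0.8166.
tᵢ = 2h cos θ_c/V₁ ⇒ h = tᵢ·V₁/(2 cos θ_c) = 0.0204·1498/(2·0.8166) = 18.71 m.

18.71 m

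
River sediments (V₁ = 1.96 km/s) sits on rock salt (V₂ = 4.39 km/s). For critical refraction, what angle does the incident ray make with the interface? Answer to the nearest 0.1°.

63.5°

Critical incidence: sin θ_c = V₁/V₂ = 1.96/4.39 = 0.4465.
θ_c = arcsin 0.4465 = 26.52°.
Measured from the interface: 90° − 26.52° = 63.48°.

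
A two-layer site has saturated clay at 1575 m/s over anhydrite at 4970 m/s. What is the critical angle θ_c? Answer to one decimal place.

Critical incidence: sin θ_c = V₁/V₂ = 1575/4970 = 0.3169.
θ_c = arcsin 0.3169 = 18.48°.

18.5°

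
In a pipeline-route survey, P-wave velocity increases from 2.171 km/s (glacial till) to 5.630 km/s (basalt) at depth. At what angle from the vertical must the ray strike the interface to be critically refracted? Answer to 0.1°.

22.7°

At critical incidence the refracted ray runs along the interface (θ₂ = 90°), so sin θ_c = V₁/V₂.
θ_c = arcsin(2.171/5.630) = arcsin 0.3856 = 22.68°.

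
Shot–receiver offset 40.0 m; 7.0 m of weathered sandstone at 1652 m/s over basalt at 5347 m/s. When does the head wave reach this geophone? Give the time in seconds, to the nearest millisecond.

0.016 s

θ_c = arcsin(V₁/V₂) = arcsin(1652/5347) = 18.00°, cos θ_c = 0.9511.
Intercept time tᵢ = 2h cos θ_c / V₁ = 2·7.0·0.9511/1652 = 0.00806 s.
t = x/V₂ + tᵢ = 40.0/5347 + 0.00806 = 0.01554 s.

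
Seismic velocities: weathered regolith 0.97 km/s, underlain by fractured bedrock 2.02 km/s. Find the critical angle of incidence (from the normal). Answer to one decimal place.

At critical incidence the refracted ray runs along the interface (θ₂ = 90°), so sin θ_c = V₁/V₂.
θ_c = arcsin(0.97/2.02) = arcsin 0.4802 = 28.70°.

28.7°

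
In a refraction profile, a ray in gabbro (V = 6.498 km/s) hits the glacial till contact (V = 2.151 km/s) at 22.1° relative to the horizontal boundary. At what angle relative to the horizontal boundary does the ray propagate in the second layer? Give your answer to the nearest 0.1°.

72.1°

Angle from the normal: 90° − 22.1° = 67.9°.
Snell's law: sin θ₂ = (V₂/V₁)·sin θ₁ = (2.151/6.498)·sin 67.9° = 0.3067.
θ₂ = sin⁻¹(0.3067) = 17.86° (from vertical).
From the interface: 90° − 17.86° = 72.14°.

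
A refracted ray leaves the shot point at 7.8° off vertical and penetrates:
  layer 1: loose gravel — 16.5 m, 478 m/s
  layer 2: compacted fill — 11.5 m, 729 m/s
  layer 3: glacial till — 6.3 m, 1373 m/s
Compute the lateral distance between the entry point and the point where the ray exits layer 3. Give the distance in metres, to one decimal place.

Apply Snell's law at each interface; in layer i the horizontal offset is hᵢ·tan θᵢ.
Layer 1: θ = 7.80°; offset = 16.5·tan 7.80° = 2.260 m.
Layer 2: sin θ = 729·sin 7.8°/478 = 0.2070, θ = 11.95°; offset = 11.5·tan 11.95° = 2.433 m.
Layer 3: sin θ = 1373·sin 7.8°/478 = 0.3898, θ = 22.94°; offset = 6.3·tan 22.94° = 2.667 m.
Summing the layer offsets gives 7.360 m.

7.4 m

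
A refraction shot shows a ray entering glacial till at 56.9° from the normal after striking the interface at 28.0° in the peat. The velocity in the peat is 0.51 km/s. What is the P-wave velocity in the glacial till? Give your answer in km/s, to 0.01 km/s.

Snell's law: sin 28.0°/V₁ = sin 56.9°/V₂.
V₂ = V₁·sin 56.9°/sin 28.0° = 0.51 × 1.7844 = 0.91 km/s.

0.91 km/s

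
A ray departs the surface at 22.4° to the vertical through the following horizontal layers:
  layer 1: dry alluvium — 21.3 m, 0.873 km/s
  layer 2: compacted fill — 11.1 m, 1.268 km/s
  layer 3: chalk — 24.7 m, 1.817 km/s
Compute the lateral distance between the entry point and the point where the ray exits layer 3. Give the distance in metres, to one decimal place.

Apply Snell's law at each interface; in layer i the horizontal offset is hᵢ·tan θᵢ.
Layer 1: θ = 22.40°; offset = 21.3·tan 22.40° = 8.779 m.
Layer 2: sin θ = 1.268·sin 22.4°/0.873 = 0.5535, θ = 33.61°; offset = 11.1·tan 33.61° = 7.377 m.
Layer 3: sin θ = 1.817·sin 22.4°/0.873 = 0.7931, θ = 52.48°; offset = 24.7·tan 52.48° = 32.166 m.
Summing the layer offsets gives 48.321 m.

48.3 m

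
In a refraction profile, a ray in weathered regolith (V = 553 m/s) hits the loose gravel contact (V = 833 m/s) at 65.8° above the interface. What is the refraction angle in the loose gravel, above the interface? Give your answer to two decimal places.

51.87°

Angle from the normal: 90° − 65.8° = 24.2°.
Snell's law: sin θ₂ = (V₂/V₁)·sin θ₁ = (833/553)·sin 24.2° = 0.6175.
θ₂ = arcsin 0.6175 = 38.13° from the normal.
From the interface: 90° − 38.13° = 51.87°.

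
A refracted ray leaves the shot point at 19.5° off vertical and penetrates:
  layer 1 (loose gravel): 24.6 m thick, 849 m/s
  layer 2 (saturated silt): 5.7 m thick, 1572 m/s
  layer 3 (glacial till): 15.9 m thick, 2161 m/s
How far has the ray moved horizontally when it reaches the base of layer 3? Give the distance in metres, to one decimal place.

38.8 m

Apply Snell's law at each interface; in layer i the horizontal offset is hᵢ·tan θᵢ.
Layer 1: θ = 19.50°; offset = 24.6·tan 19.50° = 8.711 m.
Layer 2: sin θ = 1572·sin 19.5°/849 = 0.6181, θ = 38.18°; offset = 5.7·tan 38.18° = 4.482 m.
Layer 3: sin θ = 2161·sin 19.5°/849 = 0.8497, θ = 58.17°; offset = 15.9·tan 58.17° = 25.618 m.
Summing the layer offsets gives 38.811 m.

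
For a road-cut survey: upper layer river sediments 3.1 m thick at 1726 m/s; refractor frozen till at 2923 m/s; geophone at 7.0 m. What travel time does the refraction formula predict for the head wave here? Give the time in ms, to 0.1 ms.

5.3 ms

θ_c = arcsin(V₁/V₂) = arcsin(1726/2923) = 36.19°, cos θ_c = 0.8070.
Intercept time tᵢ = 2h cos θ_c / V₁ = 2·3.1·0.8070/1726 = 0.00290 s.
t = x/V₂ + tᵢ = 7.0/2923 + 0.00290 = 0.00529 s.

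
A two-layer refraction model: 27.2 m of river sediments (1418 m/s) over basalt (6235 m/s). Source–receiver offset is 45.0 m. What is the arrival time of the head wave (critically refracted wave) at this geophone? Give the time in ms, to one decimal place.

θ_c = arcsin(V₁/V₂) = arcsin(1418/6235) = 13.15°, cos θ_c = 0.9738.
Intercept time tᵢ = 2h cos θ_c / V₁ = 2·27.2·0.9738/1418 = 0.03736 s.
t = x/V₂ + tᵢ = 45.0/6235 + 0.03736 = 0.04458 s.

44.6 ms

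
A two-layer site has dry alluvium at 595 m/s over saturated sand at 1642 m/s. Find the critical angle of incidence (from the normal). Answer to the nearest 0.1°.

At critical incidence the refracted ray runs along the interface (θ₂ = 90°), so sin θ_c = V₁/V₂.
θ_c = arcsin(595/1642) = arcsin 0.3624 = 21.25°.

21.2°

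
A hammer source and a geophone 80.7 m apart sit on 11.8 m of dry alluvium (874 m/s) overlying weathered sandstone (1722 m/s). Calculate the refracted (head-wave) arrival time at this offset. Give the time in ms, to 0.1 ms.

θ_c = arcsin(V₁/V₂) = arcsin(874/1722) = 30.50°, cos θ_c = 0.8616.
Intercept time tᵢ = 2h cos θ_c / V₁ = 2·11.8·0.8616/874 = 0.02327 s.
t = x/V₂ + tᵢ = 80.7/1722 + 0.02327 = 0.07013 s.

70.1 ms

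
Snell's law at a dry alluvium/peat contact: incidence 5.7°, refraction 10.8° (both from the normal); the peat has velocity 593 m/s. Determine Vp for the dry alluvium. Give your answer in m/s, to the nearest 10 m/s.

sin 5.7° = 0.0993; sin 10.8° = 0.1874.
V₁ = V₂·(sin θ₁/sin θ₂) = 593·(0.0993/0.1874) = 314.31 m/s.

310 m/s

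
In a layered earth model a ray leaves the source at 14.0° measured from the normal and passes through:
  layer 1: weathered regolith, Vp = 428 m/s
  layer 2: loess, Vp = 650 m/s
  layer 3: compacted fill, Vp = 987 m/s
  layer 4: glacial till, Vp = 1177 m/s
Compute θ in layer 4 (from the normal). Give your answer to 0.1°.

41.7°

Snell's law across each interface conserves sin θ / V, so sin θ_4 = V_4·sin θ₁/V₁.
sin θ_4 = 1177 × sin 14.0° / 428 = 0.6653.
θ_4 = 41.70° from the vertical.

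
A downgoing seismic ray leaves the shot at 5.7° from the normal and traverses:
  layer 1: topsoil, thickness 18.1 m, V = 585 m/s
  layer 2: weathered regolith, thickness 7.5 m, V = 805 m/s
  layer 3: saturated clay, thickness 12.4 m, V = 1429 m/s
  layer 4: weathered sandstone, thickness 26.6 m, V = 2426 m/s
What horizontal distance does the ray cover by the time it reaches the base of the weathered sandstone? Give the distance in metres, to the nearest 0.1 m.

p = sin θ₁/V₁ = sin 5.7°/585 = 1.6978e-04 s/m is conserved through the stack.
Layer 1: θ = 5.70°; offset = 18.1·tan 5.70° = 1.807 m.
Layer 2: sin θ = p·805 = 0.1367 → θ = 7.86°; offset = 7.5·tan 7.86° = 1.035 m.
Layer 3: sin θ = p·1429 = 0.2426 → θ = 14.04°; offset = 12.4·tan 14.04° = 3.101 m.
Layer 4: sin θ = p·2426 = 0.4119 → θ = 24.32°; offset = 26.6·tan 24.32° = 12.023 m.
Summing the layer offsets gives 17.966 m.

18.0 m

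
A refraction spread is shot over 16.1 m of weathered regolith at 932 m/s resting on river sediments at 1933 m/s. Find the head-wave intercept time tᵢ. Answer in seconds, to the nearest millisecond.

θ_c = arcsin(V₁/V₂) = arcsin(932/1933) = 28.83°; cos θ_c = 0.8761.
tᵢ = 2h·cos θ_c / V₁ = 2·16.1·0.8761 / 932 = 0.03027 s.

0.030 s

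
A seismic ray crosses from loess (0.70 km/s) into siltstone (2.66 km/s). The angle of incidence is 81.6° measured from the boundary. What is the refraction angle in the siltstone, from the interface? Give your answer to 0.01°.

56.28°

Convert to the normal: θ₁ = 90° − 81.6° = 8.4°.
Snell's law: sin θ₂ = (V₂/V₁)·sin θ₁ = (2.66/0.70)·sin 8.4° = 0.5551.
θ₂ = sin⁻¹(0.5551) = 33.72° (from vertical).
From the interface: 90° − 33.72° = 56.28°.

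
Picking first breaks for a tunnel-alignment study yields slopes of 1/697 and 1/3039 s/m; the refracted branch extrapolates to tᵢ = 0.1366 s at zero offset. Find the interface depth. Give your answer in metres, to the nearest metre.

49 m

θ_c = arcsin(697/3039) = 13.26°; cos θ_c = 0.9733.
tᵢ = 2h cos θ_c/V₁ ⇒ h = tᵢ·V₁/(2 cos θ_c) = 0.1366·697/(2·0.9733) = 48.91 m.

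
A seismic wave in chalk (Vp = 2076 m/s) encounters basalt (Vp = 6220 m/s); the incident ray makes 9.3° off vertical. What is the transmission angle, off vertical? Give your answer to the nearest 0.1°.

29.0°

sin θ₁/V₁ = sin θ₂/V₂ ⇒ sin θ₂ = 6220·sin 9.3°/2076 = 6220·0.1616/2076 = 0.4842.
θ₂ = sin⁻¹(0.4842) = 28.96° (from vertical).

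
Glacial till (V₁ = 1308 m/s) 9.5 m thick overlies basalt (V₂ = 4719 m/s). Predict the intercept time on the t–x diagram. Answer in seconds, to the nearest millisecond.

θ_c = arcsin(V₁/V₂) = arcsin(1308/4719) = 16.09°; cos θ_c = 0.9608.
tᵢ = 2h·cos θ_c / V₁ = 2·9.5·0.9608 / 1308 = 0.01396 s.

0.014 s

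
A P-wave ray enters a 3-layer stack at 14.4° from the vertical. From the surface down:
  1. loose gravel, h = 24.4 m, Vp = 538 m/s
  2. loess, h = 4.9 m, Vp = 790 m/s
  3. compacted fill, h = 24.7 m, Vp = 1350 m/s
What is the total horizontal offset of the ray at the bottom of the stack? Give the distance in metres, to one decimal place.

27.9 m

Ray parameter p = sin 14.4° / 538 m/s = 4.6225e-04 s/m.
Layer 1: θ = 14.40°; offset = 24.4·tan 14.40° = 6.265 m.
Layer 2: sin θ = p·790 = 0.3652 → θ = 21.42°; offset = 4.9·tan 21.42° = 1.922 m.
Layer 3: sin θ = p·1350 = 0.6240 → θ = 38.61°; offset = 24.7·tan 38.61° = 19.726 m.
Σ offsets = 27.913 m.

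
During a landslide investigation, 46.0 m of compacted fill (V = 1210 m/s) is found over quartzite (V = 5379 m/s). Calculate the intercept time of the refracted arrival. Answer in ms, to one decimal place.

θ_c = arcsin(V₁/V₂) = arcsin(1210/5379) = 13.00°; cos θ_c = 0.9744.
tᵢ = 2h·cos θ_c / V₁ = 2·46.0·0.9744 / 1210 = 0.07408 s.

74.1 ms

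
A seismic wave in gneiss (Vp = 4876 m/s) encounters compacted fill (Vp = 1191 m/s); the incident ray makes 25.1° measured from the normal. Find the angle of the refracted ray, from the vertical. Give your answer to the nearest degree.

6°

sin θ₁/V₁ = sin θ₂/V₂ ⇒ sin θ₂ = 1191·sin 25.1°/4876 = 1191·0.4242/4876 = 0.1036.
θ₂ = sin⁻¹(0.1036) = 5.95° (from vertical).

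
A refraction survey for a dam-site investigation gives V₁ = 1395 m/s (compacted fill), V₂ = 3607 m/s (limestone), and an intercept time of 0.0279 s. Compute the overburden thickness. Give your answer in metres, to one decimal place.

21.1 m

θ_c = arcsin(1395/3607) = 22.75°; cos θ_c = 0.9222.
tᵢ = 2h cos θ_c/V₁ ⇒ h = tᵢ·V₁/(2 cos θ_c) = 0.0279·1395/(2·0.9222) = 21.10 m.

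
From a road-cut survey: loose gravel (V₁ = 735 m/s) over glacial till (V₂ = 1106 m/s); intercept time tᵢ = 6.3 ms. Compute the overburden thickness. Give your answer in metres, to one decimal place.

3.1 m

h = tᵢ·V₁·V₂ / (2·√(V₂²−V₁²)).
√(V₂²−V₁²) = √(1106² − 735²) = 826.4 m/s.
h = 0.0063 s × 735 × 1106 / (2 × 826.4) = 3.10 m.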